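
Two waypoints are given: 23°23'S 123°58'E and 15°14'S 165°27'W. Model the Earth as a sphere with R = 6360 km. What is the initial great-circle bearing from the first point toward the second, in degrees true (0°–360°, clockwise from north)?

97.1°

N = sin Δλ·cos φ₂ = +0.9100;  D = cos φ₁ sin φ₂ − sin φ₁ cos φ₂ cos Δλ = -0.1139
initial course = atan2(N, D) = 97.13°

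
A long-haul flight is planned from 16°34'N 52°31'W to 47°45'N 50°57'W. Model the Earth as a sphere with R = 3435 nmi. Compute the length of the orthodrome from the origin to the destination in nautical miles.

Haversine: a = sin²(Δφ/2)+cos φ₁ cos φ₂ sin²(Δλ/2) = 0.07236;  σ = 2·atan2(√a,√(1−a))
σ = 31.210° → d = Rσ = 3435·0.54472 = 1871 nmi

1871 nmi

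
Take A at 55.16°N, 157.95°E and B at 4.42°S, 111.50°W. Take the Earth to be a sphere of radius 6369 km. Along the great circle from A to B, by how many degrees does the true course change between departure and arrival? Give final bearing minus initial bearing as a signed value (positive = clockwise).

+53.0°

At departure: θ₁ = atan2(sin Δλ cos φ₂, cos φ₁ sin φ₂ − sin φ₁ cos φ₂ cos Δλ) = 92.08°
At arrival: θ₂ = atan2(sin Δλ cos φ₁, −cos φ₂ sin φ₁ + sin φ₂ cos φ₁ cos Δλ) = 145.07°
Δθ = θ₂ − θ₁ = +53.0°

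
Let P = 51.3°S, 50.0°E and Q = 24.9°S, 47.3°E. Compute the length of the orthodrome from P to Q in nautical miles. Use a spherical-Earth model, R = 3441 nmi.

1590 nmi

Haversine: a = sin²(Δφ/2)+cos φ₁ cos φ₂ sin²(Δλ/2) = 0.05246;  σ = 2·atan2(√a,√(1−a))
σ = 26.481° → d = Rσ = 3441·0.46218 = 1590 nmi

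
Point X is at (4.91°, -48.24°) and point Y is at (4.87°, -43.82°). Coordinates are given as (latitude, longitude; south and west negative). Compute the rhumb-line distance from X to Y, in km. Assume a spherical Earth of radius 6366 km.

489 km

Δψ = ln[tan(π/4+φ₂/2)/tan(π/4+φ₁/2)] = -0.0007;  Δφ = -0.0007 rad,  Δλ = +0.0771 rad
q = Δφ/Δψ = 0.9964
d = R·√(Δφ² + q²Δλ²) = 6366·0.07687 = 489 km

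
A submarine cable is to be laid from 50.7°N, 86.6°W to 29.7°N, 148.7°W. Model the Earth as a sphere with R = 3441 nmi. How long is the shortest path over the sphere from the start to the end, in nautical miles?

3012 nmi

Haversine: a = sin²(Δφ/2)+cos φ₁ cos φ₂ sin²(Δλ/2) = 0.17958;  σ = 2·atan2(√a,√(1−a))
σ = 50.145° → d = Rσ = 3441·0.87519 = 3012 nmi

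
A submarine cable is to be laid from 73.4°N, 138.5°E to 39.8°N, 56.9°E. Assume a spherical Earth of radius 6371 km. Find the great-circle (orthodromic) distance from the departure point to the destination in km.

5537 km

cos σ = sin φ₁ sin φ₂ + cos φ₁ cos φ₂ cos Δλ
      = sin(73.40°)sin(39.80°) + cos(73.40°)cos(39.80°)cos(-81.60°) = 0.6455
σ = 49.797° → d = Rσ = 6371·0.86912 = 5537 km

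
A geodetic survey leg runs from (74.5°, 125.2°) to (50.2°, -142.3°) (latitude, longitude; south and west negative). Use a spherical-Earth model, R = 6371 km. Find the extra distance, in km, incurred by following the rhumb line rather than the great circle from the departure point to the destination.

Great circle: cos σ = sin φ₁ sin φ₂ + cos φ₁ cos φ₂ cos Δλ,  σ = 0.7483 rad → d_gc = 4767.1 km
Rhumb line: Δψ = -0.9783, q = Δφ/Δψ = 0.4335, d_rh = R√(Δφ²+q²Δλ²) = 5213.9 km
Excess = 5213.9 − 4767.1 = 446.8 ≈ 447 km

447 km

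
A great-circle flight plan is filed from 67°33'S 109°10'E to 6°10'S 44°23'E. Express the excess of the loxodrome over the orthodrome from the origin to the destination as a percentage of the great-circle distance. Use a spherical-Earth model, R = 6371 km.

2.4%

Great circle: σ = 1.3067 rad → d_gc = Rσ = 8325.0 km
Rhumb: Δφ = +1.0713, Δλ = -1.1307, Δψ = +1.5093, q = Δφ/Δψ = 0.7098 → d_rh = R√(Δφ²+q²Δλ²) = 8528.3 km
Excess = (8528.3 − 8325.0) / 8325.0 = 203.3 / 8325.0 = 2.44% ≈ 2.4%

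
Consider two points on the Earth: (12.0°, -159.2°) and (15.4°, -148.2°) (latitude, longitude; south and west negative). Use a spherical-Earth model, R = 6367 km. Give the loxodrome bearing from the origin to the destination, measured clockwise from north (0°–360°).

72.3°

Δψ = ln[tan(π/4+φ₂/2)/tan(π/4+φ₁/2)] = +0.0611
Δλ = +0.1920 rad (taken the short way round)
course = atan2(Δλ, Δψ) = 72.35°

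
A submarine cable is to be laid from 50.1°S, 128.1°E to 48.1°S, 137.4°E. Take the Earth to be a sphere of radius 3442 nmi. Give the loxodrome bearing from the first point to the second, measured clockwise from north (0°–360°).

Δψ = ln[tan(π/4+φ₂/2)/tan(π/4+φ₁/2)] = +0.0533
Δλ = +0.1623 rad (taken the short way round)
course = atan2(Δλ, Δψ) = 71.81°

71.8°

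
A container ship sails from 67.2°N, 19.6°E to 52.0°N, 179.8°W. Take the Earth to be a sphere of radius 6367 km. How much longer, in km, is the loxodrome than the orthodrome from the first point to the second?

Great circle: cos σ = sin φ₁ sin φ₂ + cos φ₁ cos φ₂ cos Δλ,  σ = 1.0456 rad → d_gc = 6657.2 km
Rhumb line: Δψ = -0.5351, q = Δφ/Δψ = 0.4957, d_rh = R√(Δφ²+q²Δλ²) = 9007.2 km
Excess = 9007.2 − 6657.2 = 2350.0 ≈ 2350 km

2350 km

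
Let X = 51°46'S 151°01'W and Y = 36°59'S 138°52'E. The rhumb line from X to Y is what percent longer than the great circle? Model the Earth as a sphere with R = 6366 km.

Great circle: σ = 0.8754 rad → d_gc = Rσ = 5572.9 km
Rhumb: Δφ = +0.2580, Δλ = -1.2238, Δψ = +0.3639, q = Δφ/Δψ = 0.7090 → d_rh = R√(Δφ²+q²Δλ²) = 5762.2 km
Excess = (5762.2 − 5572.9) / 5572.9 = 189.3 / 5572.9 = 3.40% ≈ 3.4%

3.4%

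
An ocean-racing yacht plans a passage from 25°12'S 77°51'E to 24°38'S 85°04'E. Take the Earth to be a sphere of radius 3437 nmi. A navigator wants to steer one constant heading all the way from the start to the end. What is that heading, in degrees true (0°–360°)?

85.1°

Meridional parts: M(φ₁)=-0.4547, M(φ₂)=-0.4438 → ΔM = +0.0109;  Δλ = +0.1260 rad
tan C = Δλ / ΔM = +11.5498 → C = 85.05°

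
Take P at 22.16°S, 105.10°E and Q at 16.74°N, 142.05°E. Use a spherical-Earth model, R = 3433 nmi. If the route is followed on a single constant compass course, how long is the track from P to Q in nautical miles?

Rhumb course C = atan2(Δλ, Δψ) with Δψ = ln[tan(π/4+φ₂/2)/tan(π/4+φ₁/2)] = +0.6932, Δλ = +0.6449 → C = 42.93°
d = R·|Δφ| / |cos C| = 3433·0.67893 / 0.73215 = 3183 nmi

3183 nmi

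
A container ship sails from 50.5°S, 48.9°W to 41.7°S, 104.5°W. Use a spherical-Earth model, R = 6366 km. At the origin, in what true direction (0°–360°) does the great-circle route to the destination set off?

261.0°

θ = atan2( sin Δλ·cos φ₂ ,  cos φ₁ sin φ₂ − sin φ₁ cos φ₂ cos Δλ )
  = atan2(-0.6161, -0.0976) = 260.99°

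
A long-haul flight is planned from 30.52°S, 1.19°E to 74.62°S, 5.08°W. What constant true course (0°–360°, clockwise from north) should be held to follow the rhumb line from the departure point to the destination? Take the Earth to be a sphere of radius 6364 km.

Meridional parts: M(φ₁)=-0.5598, M(φ₂)=-2.0023 → ΔM = -1.4425;  Δλ = -0.1094 rad
tan C = Δλ / ΔM = +0.0759 → C = 184.34°

184.3°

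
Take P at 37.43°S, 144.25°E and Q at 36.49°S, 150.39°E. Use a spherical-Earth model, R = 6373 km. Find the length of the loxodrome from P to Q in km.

Δψ = ln[tan(π/4+φ₂/2)/tan(π/4+φ₁/2)] = +0.0205;  Δφ = +0.0164 rad,  Δλ = +0.1072 rad
q = Δφ/Δψ = 0.7990
d = R·√(Δφ² + q²Δλ²) = 6373·0.08718 = 556 km

556 km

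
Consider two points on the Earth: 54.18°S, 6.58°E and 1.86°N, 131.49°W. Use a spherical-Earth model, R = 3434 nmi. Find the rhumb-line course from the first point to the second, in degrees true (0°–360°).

Δψ = ln[tan(π/4+φ₂/2)/tan(π/4+φ₁/2)] = +1.1620
Δλ = -2.4098 rad (taken the short way round)
course = atan2(Δλ, Δψ) = 295.74°

295.7°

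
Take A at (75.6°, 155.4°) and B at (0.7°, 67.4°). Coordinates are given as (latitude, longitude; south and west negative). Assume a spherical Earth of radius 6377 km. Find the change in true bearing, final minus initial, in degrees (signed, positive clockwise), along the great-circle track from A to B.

-73.8°

At departure: θ₁ = atan2(sin Δλ cos φ₂, cos φ₁ sin φ₂ − sin φ₁ cos φ₂ cos Δλ) = 268.24°
At arrival: θ₂ = atan2(sin Δλ cos φ₁, −cos φ₂ sin φ₁ + sin φ₂ cos φ₁ cos Δλ) = 194.39°
Δθ = θ₂ − θ₁ = -73.8°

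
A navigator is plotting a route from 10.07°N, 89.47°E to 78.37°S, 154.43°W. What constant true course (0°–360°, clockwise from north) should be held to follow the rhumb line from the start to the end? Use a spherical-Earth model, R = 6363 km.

Δψ = ln[tan(π/4+φ₂/2)/tan(π/4+φ₁/2)] = -2.4610
Δλ = +2.0263 rad (taken the short way round)
course = atan2(Δλ, Δψ) = 140.53°

140.5°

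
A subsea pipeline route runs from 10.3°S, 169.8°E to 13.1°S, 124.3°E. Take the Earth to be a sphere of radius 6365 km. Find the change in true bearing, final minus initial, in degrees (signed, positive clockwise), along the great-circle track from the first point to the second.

Initial bearing θ₁ = atan2(sin Δλ cos φ₂, cos φ₁ sin φ₂ − sin φ₁ cos φ₂ cos Δλ) = 261.73°
Final bearing θ₂ = (initial bearing from the destination back to the start) + 180° = 271.46°
Δθ = θ₂ − θ₁ = +9.7°

+9.7°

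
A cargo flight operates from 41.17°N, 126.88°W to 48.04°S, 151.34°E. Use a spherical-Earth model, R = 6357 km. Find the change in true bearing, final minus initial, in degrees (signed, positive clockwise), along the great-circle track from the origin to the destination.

Initial bearing θ₁ = atan2(sin Δλ cos φ₂, cos φ₁ sin φ₂ − sin φ₁ cos φ₂ cos Δλ) = 226.74°
Final bearing θ₂ = (initial bearing from the destination back to the start) + 180° = 235.08°
Δθ = θ₂ − θ₁ = +8.3°

+8.3°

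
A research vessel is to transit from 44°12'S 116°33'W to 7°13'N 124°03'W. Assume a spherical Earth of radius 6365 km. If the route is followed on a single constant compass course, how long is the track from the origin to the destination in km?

5762 km

Rhumb course C = atan2(Δλ, Δψ) with Δψ = ln[tan(π/4+φ₂/2)/tan(π/4+φ₁/2)] = +0.9881, Δλ = -0.1309 → C = 352.45°
d = R·|Δφ| / |cos C| = 6365·0.89739 / 0.99134 = 5762 km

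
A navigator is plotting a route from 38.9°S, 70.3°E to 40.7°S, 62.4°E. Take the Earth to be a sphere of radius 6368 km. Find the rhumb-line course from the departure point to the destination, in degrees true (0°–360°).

253.5°

Meridional parts: M(φ₁)=-0.7380, M(φ₂)=-0.7789 → ΔM = -0.0409;  Δλ = -0.1379 rad
tan C = Δλ / ΔM = +3.3716 → C = 253.48°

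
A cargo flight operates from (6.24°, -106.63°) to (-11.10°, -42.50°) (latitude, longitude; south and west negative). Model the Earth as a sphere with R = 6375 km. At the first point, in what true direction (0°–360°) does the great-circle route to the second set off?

105.1°

N = sin Δλ·cos φ₂ = +0.8830;  D = cos φ₁ sin φ₂ − sin φ₁ cos φ₂ cos Δλ = -0.2379
initial course = atan2(N, D) = 105.08°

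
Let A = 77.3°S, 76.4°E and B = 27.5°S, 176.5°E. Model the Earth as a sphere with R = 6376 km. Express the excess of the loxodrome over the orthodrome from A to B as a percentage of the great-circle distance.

9.3%

Great circle: σ = 1.1415 rad → d_gc = Rσ = 7278.0 km
Rhumb: Δφ = +0.8692, Δλ = +1.7471, Δψ = +1.6961, q = Δφ/Δψ = 0.5124 → d_rh = R√(Δφ²+q²Δλ²) = 7955.9 km
Excess = (7955.9 − 7278.0) / 7278.0 = 677.9 / 7278.0 = 9.31% ≈ 9.3%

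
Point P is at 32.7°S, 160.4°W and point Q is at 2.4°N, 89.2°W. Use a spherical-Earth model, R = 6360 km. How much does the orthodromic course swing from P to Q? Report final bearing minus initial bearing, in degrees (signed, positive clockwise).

-22.2°

Initial bearing θ₁ = atan2(sin Δλ cos φ₂, cos φ₁ sin φ₂ − sin φ₁ cos φ₂ cos Δλ) = 77.53°
Final bearing θ₂ = (initial bearing from the destination back to the start) + 180° = 55.32°
Δθ = θ₂ − θ₁ = -22.2°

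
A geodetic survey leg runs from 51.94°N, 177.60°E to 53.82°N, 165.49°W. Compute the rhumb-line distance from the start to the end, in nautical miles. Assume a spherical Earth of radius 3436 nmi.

Rhumb course C = atan2(Δλ, Δψ) with Δψ = ln[tan(π/4+φ₂/2)/tan(π/4+φ₁/2)] = +0.0544, Δλ = +0.2951 → C = 79.56°
d = R·|Δφ| / |cos C| = 3436·0.03281 / 0.18121 = 622 nmi

622 nmi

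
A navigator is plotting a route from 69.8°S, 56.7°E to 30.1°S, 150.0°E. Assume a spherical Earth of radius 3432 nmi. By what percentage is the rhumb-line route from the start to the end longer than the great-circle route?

Great circle: σ = 1.1001 rad → d_gc = Rσ = 3775.7 nmi
Rhumb: Δφ = +0.6929, Δλ = +1.6284, Δψ = +1.1739, q = Δφ/Δψ = 0.5902 → d_rh = R√(Δφ²+q²Δλ²) = 4066.4 nmi
Excess = (4066.4 − 3775.7) / 3775.7 = 290.7 / 3775.7 = 7.70% ≈ 7.7%

7.7%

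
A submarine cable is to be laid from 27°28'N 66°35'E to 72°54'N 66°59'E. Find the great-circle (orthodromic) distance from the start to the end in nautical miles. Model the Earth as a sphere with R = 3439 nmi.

2727 nmi

cos σ = sin φ₁ sin φ₂ + cos φ₁ cos φ₂ cos Δλ
      = sin(27.47°)sin(72.90°) + cos(27.47°)cos(72.90°)cos(0.40°) = 0.7017
σ = 45.434° → d = Rσ = 3439·0.79297 = 2727 nmi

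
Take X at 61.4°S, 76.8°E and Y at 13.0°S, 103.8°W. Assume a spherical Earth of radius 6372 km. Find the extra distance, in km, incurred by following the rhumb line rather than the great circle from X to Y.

Great circle: cos σ = sin φ₁ sin φ₂ + cos φ₁ cos φ₂ cos Δλ,  σ = 1.8430 rad → d_gc = 11743.9 km
Rhumb line: Δψ = +1.1380, q = Δφ/Δψ = 0.7423, d_rh = R√(Δφ²+q²Δλ²) = 15757.5 km
Excess = 15757.5 − 11743.9 = 4013.6 ≈ 4014 km

4014 km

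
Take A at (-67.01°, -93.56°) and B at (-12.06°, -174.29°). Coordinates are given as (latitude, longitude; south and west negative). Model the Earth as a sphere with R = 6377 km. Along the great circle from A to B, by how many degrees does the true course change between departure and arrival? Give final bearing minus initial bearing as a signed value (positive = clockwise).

At departure: θ₁ = atan2(sin Δλ cos φ₂, cos φ₁ sin φ₂ − sin φ₁ cos φ₂ cos Δλ) = 273.76°
At arrival: θ₂ = atan2(sin Δλ cos φ₁, −cos φ₂ sin φ₁ + sin φ₂ cos φ₁ cos Δλ) = 336.51°
Δθ = θ₂ − θ₁ = +62.8°

+62.8°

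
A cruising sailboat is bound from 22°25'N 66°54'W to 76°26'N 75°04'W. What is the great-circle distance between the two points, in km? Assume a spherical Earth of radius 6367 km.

cos σ = sin φ₁ sin φ₂ + cos φ₁ cos φ₂ cos Δλ
      = sin(22.42°)sin(76.43°) + cos(22.42°)cos(76.43°)cos(-8.17°) = 0.5854
σ = 54.172° → d = Rσ = 6367·0.94548 = 6020 km

6020 km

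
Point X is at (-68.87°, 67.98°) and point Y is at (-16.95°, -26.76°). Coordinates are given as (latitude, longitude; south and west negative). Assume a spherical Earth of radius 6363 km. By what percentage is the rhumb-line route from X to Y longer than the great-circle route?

6.8%

Great circle: σ = 1.3249 rad → d_gc = Rσ = 8430.2 km
Rhumb: Δφ = +0.9062, Δλ = -1.6535, Δψ = +1.3790, q = Δφ/Δψ = 0.6571 → d_rh = R√(Δφ²+q²Δλ²) = 9002.6 km
Excess = (9002.6 − 8430.2) / 8430.2 = 572.4 / 8430.2 = 6.79% ≈ 6.8%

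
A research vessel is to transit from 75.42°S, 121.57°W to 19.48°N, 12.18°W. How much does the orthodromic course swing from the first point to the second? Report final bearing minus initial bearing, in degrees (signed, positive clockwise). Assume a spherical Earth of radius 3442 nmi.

-88.8°

At departure: θ₁ = atan2(sin Δλ cos φ₂, cos φ₁ sin φ₂ − sin φ₁ cos φ₂ cos Δλ) = 103.83°
At arrival: θ₂ = atan2(sin Δλ cos φ₁, −cos φ₂ sin φ₁ + sin φ₂ cos φ₁ cos Δλ) = 15.03°
Δθ = θ₂ − θ₁ = -88.8°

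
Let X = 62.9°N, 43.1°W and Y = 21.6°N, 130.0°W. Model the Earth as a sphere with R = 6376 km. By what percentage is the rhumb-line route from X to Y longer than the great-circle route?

5.3%

Great circle: σ = 1.2126 rad → d_gc = Rσ = 7731.3 km
Rhumb: Δφ = -0.7208, Δλ = -1.5167, Δψ = -1.0367, q = Δφ/Δψ = 0.6953 → d_rh = R√(Δφ²+q²Δλ²) = 8144.5 km
Excess = (8144.5 − 7731.3) / 7731.3 = 413.2 / 7731.3 = 5.34% ≈ 5.3%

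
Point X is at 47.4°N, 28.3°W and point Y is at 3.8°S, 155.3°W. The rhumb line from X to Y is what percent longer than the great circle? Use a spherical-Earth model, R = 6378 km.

Great circle: σ = 2.0434 rad → d_gc = Rσ = 13033.1 km
Rhumb: Δφ = -0.8936, Δλ = -2.2166, Δψ = -1.0083, q = Δφ/Δψ = 0.8863 → d_rh = R√(Δφ²+q²Δλ²) = 13764.9 km
Excess = (13764.9 − 13033.1) / 13033.1 = 731.8 / 13033.1 = 5.61% ≈ 5.6%

5.6%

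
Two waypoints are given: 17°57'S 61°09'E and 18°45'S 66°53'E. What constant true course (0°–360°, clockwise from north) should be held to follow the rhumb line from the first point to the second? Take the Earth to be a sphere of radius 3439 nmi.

98.4°

Δψ = ln[tan(π/4+φ₂/2)/tan(π/4+φ₁/2)] = -0.0147
Δλ = +0.1001 rad (taken the short way round)
course = atan2(Δλ, Δψ) = 98.36°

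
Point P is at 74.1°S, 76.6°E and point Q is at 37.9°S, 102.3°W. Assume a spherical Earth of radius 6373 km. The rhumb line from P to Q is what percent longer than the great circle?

Great circle: σ = 1.1868 rad → d_gc = Rσ = 7563.4 km
Rhumb: Δφ = +0.6318, Δλ = -3.1224, Δψ = +1.2528, q = Δφ/Δψ = 0.5043 → d_rh = R√(Δφ²+q²Δλ²) = 10812.8 km
Excess = (10812.8 − 7563.4) / 7563.4 = 3249.4 / 7563.4 = 42.96% ≈ 43.0%

43.0%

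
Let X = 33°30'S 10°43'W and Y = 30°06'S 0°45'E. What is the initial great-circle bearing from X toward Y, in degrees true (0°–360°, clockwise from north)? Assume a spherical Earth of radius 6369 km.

73.9°

N = sin Δλ·cos φ₂ = +0.1720;  D = cos φ₁ sin φ₂ − sin φ₁ cos φ₂ cos Δλ = +0.0498
initial course = atan2(N, D) = 73.86°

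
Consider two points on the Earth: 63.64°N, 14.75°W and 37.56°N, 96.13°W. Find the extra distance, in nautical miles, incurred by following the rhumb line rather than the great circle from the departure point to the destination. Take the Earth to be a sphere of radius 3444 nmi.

183 nmi

Great circle: cos σ = sin φ₁ sin φ₂ + cos φ₁ cos φ₂ cos Δλ,  σ = 0.9286 rad → d_gc = 3198.07 nmi
Rhumb line: Δψ = -0.7434, q = Δφ/Δψ = 0.6123, d_rh = R√(Δφ²+q²Δλ²) = 3380.63 nmi
Excess = 3380.63 − 3198.07 = 182.56 ≈ 183 nmi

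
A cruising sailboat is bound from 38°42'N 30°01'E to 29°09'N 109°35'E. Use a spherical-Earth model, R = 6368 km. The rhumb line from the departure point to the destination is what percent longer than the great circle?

2.9%

Great circle: σ = 1.1285 rad → d_gc = Rσ = 7186.5 km
Rhumb: Δφ = -0.1667, Δλ = +1.3887, Δψ = -0.2013, q = Δφ/Δψ = 0.8279 → d_rh = R√(Δφ²+q²Δλ²) = 7398.2 km
Excess = (7398.2 − 7186.5) / 7186.5 = 211.7 / 7186.5 = 2.946% ≈ 2.9%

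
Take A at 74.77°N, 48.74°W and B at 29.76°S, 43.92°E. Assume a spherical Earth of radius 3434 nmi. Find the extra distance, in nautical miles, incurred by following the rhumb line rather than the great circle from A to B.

262 nmi

Great circle: cos σ = sin φ₁ sin φ₂ + cos φ₁ cos φ₂ cos Δλ,  σ = 2.0823 rad → d_gc = 7150.7 nmi
Rhumb line: Δψ = -2.5567, q = Δφ/Δψ = 0.7136, d_rh = R√(Δφ²+q²Δλ²) = 7413.1 nmi
Excess = 7413.1 − 7150.7 = 262.4 ≈ 262 nmi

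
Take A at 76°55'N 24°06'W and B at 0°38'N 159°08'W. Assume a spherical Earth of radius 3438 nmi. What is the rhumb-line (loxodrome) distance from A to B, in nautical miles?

Δψ = ln[tan(π/4+φ₂/2)/tan(π/4+φ₁/2)] = -2.1546;  Δφ = -1.3314 rad,  Δλ = -2.3568 rad
q = Δφ/Δψ = 0.6179
d = R·√(Δφ² + q²Δλ²) = 3438·1.97318 = 6784 nmi

6784 nmi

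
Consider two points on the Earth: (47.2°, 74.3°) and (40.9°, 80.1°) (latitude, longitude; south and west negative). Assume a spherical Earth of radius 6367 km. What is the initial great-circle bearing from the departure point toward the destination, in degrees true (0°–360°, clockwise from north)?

144.5°

N = sin Δλ·cos φ₂ = +0.0764;  D = cos φ₁ sin φ₂ − sin φ₁ cos φ₂ cos Δλ = -0.1069
initial course = atan2(N, D) = 144.45°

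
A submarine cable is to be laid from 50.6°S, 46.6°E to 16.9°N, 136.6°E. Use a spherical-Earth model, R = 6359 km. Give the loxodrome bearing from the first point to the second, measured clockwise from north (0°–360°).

Δψ = ln[tan(π/4+φ₂/2)/tan(π/4+φ₁/2)] = +1.3264
Δλ = +1.5708 rad (taken the short way round)
course = atan2(Δλ, Δψ) = 49.82°

49.8°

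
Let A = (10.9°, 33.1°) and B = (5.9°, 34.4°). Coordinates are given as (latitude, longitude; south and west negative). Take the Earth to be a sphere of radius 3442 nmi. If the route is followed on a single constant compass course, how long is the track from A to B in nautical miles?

310 nmi

Rhumb course C = atan2(Δλ, Δψ) with Δψ = ln[tan(π/4+φ₂/2)/tan(π/4+φ₁/2)] = -0.0882, Δλ = +0.0227 → C = 165.58°
d = R·|Δφ| / |cos C| = 3442·0.08727 / 0.96850 = 310 nmi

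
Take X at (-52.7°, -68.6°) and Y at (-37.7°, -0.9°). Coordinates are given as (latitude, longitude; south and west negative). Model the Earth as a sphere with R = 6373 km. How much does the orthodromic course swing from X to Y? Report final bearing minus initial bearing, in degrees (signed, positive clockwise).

-51.3°

Initial bearing θ₁ = atan2(sin Δλ cos φ₂, cos φ₁ sin φ₂ − sin φ₁ cos φ₂ cos Δλ) = 100.20°
Final bearing θ₂ = (initial bearing from the destination back to the start) + 180° = 48.92°
Δθ = θ₂ − θ₁ = -51.3°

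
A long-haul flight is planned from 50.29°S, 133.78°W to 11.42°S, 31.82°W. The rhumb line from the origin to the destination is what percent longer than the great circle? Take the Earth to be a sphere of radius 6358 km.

Great circle: σ = 1.5483 rad → d_gc = Rσ = 9843.8 km
Rhumb: Δφ = +0.6784, Δλ = +1.7795, Δψ = +0.8179, q = Δφ/Δψ = 0.8294 → d_rh = R√(Δφ²+q²Δλ²) = 10328.1 km
Excess = (10328.1 − 9843.8) / 9843.8 = 484.3 / 9843.8 = 4.92% ≈ 4.9%

4.9%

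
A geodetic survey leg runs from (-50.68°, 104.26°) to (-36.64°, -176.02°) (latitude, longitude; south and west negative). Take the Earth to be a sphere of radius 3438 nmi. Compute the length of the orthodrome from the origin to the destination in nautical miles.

3388 nmi

cos σ = sin φ₁ sin φ₂ + cos φ₁ cos φ₂ cos Δλ
      = sin(-50.68°)sin(-36.64°) + cos(-50.68°)cos(-36.64°)cos(79.72°) = 0.5524
σ = 56.467° → d = Rσ = 3438·0.98553 = 3388 nmi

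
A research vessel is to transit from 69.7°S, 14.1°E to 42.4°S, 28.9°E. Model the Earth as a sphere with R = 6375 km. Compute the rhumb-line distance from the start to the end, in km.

Rhumb course C = atan2(Δλ, Δψ) with Δψ = ln[tan(π/4+φ₂/2)/tan(π/4+φ₁/2)] = +0.9016, Δλ = +0.2583 → C = 15.99°
d = R·|Δφ| / |cos C| = 6375·0.47647 / 0.96133 = 3160 km

3160 km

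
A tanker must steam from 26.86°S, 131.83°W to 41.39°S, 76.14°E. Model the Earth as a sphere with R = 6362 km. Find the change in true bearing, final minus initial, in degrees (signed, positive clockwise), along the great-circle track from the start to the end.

+132.5°

At departure: θ₁ = atan2(sin Δλ cos φ₂, cos φ₁ sin φ₂ − sin φ₁ cos φ₂ cos Δλ) = 201.59°
At arrival: θ₂ = atan2(sin Δλ cos φ₁, −cos φ₂ sin φ₁ + sin φ₂ cos φ₁ cos Δλ) = 334.05°
Δθ = θ₂ − θ₁ = +132.5°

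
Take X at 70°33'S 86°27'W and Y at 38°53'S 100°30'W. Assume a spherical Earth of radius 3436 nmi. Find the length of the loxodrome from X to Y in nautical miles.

Rhumb course C = atan2(Δλ, Δψ) with Δψ = ln[tan(π/4+φ₂/2)/tan(π/4+φ₁/2)] = +1.0262, Δλ = -0.2452 → C = 346.56°
d = R·|Δφ| / |cos C| = 3436·0.55269 / 0.97262 = 1953 nmi

1953 nmi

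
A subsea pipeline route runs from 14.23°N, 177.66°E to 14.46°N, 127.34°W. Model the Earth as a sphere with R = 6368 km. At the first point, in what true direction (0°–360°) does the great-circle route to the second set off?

N = sin Δλ·cos φ₂ = +0.7932;  D = cos φ₁ sin φ₂ − sin φ₁ cos φ₂ cos Δλ = +0.1055
initial course = atan2(N, D) = 82.42°

82.4°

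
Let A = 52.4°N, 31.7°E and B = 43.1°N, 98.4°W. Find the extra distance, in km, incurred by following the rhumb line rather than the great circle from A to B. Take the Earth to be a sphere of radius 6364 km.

Great circle: cos σ = sin φ₁ sin φ₂ + cos φ₁ cos φ₂ cos Δλ,  σ = 1.3136 rad → d_gc = 8359.6 km
Rhumb line: Δψ = -0.2423, q = Δφ/Δψ = 0.6698, d_rh = R√(Δφ²+q²Δλ²) = 9734.4 km
Excess = 9734.4 − 8359.6 = 1374.8 ≈ 1375 km

1375 km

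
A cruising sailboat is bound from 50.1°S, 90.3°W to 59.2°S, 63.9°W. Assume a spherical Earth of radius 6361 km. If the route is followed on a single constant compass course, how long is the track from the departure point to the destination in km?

1966 km

Rhumb course C = atan2(Δλ, Δψ) with Δψ = ln[tan(π/4+φ₂/2)/tan(π/4+φ₁/2)] = -0.2760, Δλ = +0.4608 → C = 120.92°
d = R·|Δφ| / |cos C| = 6361·0.15882 / 0.51381 = 1966 km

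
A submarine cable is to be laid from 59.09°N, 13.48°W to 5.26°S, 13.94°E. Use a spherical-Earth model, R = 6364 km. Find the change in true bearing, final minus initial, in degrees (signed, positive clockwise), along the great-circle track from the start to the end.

+14.9°

Initial bearing θ₁ = atan2(sin Δλ cos φ₂, cos φ₁ sin φ₂ − sin φ₁ cos φ₂ cos Δλ) = 150.35°
Final bearing θ₂ = (initial bearing from the destination back to the start) + 180° = 165.21°
Δθ = θ₂ − θ₁ = +14.9°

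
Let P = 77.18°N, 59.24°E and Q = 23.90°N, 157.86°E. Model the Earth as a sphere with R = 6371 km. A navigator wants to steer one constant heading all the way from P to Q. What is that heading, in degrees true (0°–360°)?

Δψ = ln[tan(π/4+φ₂/2)/tan(π/4+φ₁/2)] = -1.7564
Δλ = +1.7212 rad (taken the short way round)
course = atan2(Δλ, Δψ) = 135.58°

135.6°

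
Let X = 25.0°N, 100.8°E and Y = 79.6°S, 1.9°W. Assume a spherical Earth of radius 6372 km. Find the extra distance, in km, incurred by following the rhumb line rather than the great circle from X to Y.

750 km

Great circle: cos σ = sin φ₁ sin φ₂ + cos φ₁ cos φ₂ cos Δλ,  σ = 2.0394 rad → d_gc = 12995.1 km
Rhumb line: Δψ = -2.8477, q = Δφ/Δψ = 0.6411, d_rh = R√(Δφ²+q²Δλ²) = 13745.4 km
Excess = 13745.4 − 12995.1 = 750.3 ≈ 750 km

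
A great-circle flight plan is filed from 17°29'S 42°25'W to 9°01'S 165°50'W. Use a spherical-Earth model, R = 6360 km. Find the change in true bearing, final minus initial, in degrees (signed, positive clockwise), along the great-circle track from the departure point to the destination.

+46.2°

At departure: θ₁ = atan2(sin Δλ cos φ₂, cos φ₁ sin φ₂ − sin φ₁ cos φ₂ cos Δλ) = 249.22°
At arrival: θ₂ = atan2(sin Δλ cos φ₁, −cos φ₂ sin φ₁ + sin φ₂ cos φ₁ cos Δλ) = 295.46°
Δθ = θ₂ − θ₁ = +46.2°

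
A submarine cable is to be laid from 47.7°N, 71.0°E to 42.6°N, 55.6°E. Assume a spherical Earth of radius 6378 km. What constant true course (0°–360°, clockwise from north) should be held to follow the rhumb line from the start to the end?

244.8°

Δψ = ln[tan(π/4+φ₂/2)/tan(π/4+φ₁/2)] = -0.1263
Δλ = -0.2688 rad (taken the short way round)
course = atan2(Δλ, Δψ) = 244.82°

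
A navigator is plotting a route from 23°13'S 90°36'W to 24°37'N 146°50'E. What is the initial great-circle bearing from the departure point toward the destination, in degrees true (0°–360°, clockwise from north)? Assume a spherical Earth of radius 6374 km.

N = sin Δλ·cos φ₂ = -0.7662;  D = cos φ₁ sin φ₂ − sin φ₁ cos φ₂ cos Δλ = +0.1899
initial course = atan2(N, D) = 283.92°

283.9°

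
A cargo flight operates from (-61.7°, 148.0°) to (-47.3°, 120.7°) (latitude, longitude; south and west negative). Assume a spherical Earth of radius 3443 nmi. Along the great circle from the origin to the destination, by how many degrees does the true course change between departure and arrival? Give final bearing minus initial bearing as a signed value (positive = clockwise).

At departure: θ₁ = atan2(sin Δλ cos φ₂, cos φ₁ sin φ₂ − sin φ₁ cos φ₂ cos Δλ) = 300.36°
At arrival: θ₂ = atan2(sin Δλ cos φ₁, −cos φ₂ sin φ₁ + sin φ₂ cos φ₁ cos Δλ) = 322.90°
Δθ = θ₂ − θ₁ = +22.5°

+22.5°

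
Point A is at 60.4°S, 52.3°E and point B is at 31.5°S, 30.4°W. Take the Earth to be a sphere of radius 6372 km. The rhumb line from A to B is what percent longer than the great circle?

5.2%

Great circle: σ = 1.0381 rad → d_gc = Rσ = 6615.0 km
Rhumb: Δφ = +0.5044, Δλ = -1.4434, Δψ = +0.7512, q = Δφ/Δψ = 0.6714 → d_rh = R√(Δφ²+q²Δλ²) = 6961.6 km
Excess = (6961.6 − 6615.0) / 6615.0 = 346.6 / 6615.0 = 5.24% ≈ 5.2%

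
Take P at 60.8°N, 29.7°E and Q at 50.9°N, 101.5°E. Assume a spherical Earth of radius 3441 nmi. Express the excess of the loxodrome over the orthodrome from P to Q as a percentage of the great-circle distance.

Great circle: σ = 0.6864 rad → d_gc = Rσ = 2361.9 nmi
Rhumb: Δφ = -0.1728, Δλ = +1.2531, Δψ = -0.3099, q = Δφ/Δψ = 0.5576 → d_rh = R√(Δφ²+q²Δλ²) = 2476.9 nmi
Excess = (2476.9 − 2361.9) / 2361.9 = 115.0 / 2361.9 = 4.87% ≈ 4.9%

4.9%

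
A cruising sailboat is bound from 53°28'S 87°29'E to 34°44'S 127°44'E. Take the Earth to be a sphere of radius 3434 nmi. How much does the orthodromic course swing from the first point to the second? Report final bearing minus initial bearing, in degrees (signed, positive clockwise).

Initial bearing θ₁ = atan2(sin Δλ cos φ₂, cos φ₁ sin φ₂ − sin φ₁ cos φ₂ cos Δλ) = 72.76°
Final bearing θ₂ = (initial bearing from the destination back to the start) + 180° = 43.77°
Δθ = θ₂ − θ₁ = -29.0°

-29.0°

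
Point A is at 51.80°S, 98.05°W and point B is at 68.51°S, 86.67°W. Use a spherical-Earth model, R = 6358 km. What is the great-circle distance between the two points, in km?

1950 km

Haversine: a = sin²(Δφ/2)+cos φ₁ cos φ₂ sin²(Δλ/2) = 0.02334;  σ = 2·atan2(√a,√(1−a))
σ = 17.576° → d = Rσ = 6358·0.30676 = 1950 km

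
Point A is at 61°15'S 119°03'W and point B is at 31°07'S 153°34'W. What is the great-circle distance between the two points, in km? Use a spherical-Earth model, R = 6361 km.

4174 km

Haversine: a = sin²(Δφ/2)+cos φ₁ cos φ₂ sin²(Δλ/2) = 0.10382;  σ = 2·atan2(√a,√(1−a))
σ = 37.592° → d = Rσ = 6361·0.65611 = 4174 km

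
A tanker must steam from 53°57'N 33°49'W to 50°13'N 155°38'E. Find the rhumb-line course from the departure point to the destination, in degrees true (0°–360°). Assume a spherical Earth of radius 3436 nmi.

Δψ = ln[tan(π/4+φ₂/2)/tan(π/4+φ₁/2)] = -0.1061
Δλ = -2.9767 rad (taken the short way round)
course = atan2(Δλ, Δψ) = 267.96°

268.0°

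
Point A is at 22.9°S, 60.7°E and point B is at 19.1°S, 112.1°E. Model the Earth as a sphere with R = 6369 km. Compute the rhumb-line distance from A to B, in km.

5350 km

Δψ = ln[tan(π/4+φ₂/2)/tan(π/4+φ₁/2)] = +0.0711;  Δφ = +0.0663 rad,  Δλ = +0.8971 rad
q = Δφ/Δψ = 0.9334
d = R·√(Δφ² + q²Δλ²) = 6369·0.83994 = 5350 km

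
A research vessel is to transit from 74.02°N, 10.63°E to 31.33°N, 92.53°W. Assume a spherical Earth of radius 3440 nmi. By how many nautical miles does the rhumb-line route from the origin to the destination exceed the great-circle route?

388 nmi

Great circle: cos σ = sin φ₁ sin φ₂ + cos φ₁ cos φ₂ cos Δλ,  σ = 1.1081 rad → d_gc = 3811.97 nmi
Rhumb line: Δψ = -1.3872, q = Δφ/Δψ = 0.5371, d_rh = R√(Δφ²+q²Δλ²) = 4199.49 nmi
Excess = 4199.49 − 3811.97 = 387.52 ≈ 388 nmi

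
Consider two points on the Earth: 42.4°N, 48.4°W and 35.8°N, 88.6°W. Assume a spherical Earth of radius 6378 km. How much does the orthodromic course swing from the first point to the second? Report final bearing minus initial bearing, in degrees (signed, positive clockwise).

Initial bearing θ₁ = atan2(sin Δλ cos φ₂, cos φ₁ sin φ₂ − sin φ₁ cos φ₂ cos Δλ) = 271.56°
Final bearing θ₂ = (initial bearing from the destination back to the start) + 180° = 245.52°
Δθ = θ₂ − θ₁ = -26.0°

-26.0°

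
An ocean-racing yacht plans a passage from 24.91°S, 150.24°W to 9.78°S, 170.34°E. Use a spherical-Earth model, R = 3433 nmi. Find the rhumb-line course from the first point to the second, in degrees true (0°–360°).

Δψ = ln[tan(π/4+φ₂/2)/tan(π/4+φ₁/2)] = +0.2776
Δλ = -0.6880 rad (taken the short way round)
course = atan2(Δλ, Δψ) = 291.97°

292.0°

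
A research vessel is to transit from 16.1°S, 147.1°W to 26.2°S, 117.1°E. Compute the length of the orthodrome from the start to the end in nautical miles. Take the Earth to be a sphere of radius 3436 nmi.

5276 nmi

cos σ = sin φ₁ sin φ₂ + cos φ₁ cos φ₂ cos Δλ
      = sin(-16.10°)sin(-26.20°) + cos(-16.10°)cos(-26.20°)cos(-95.80°) = 0.0353
σ = 87.976° → d = Rσ = 3436·1.53547 = 5276 nmi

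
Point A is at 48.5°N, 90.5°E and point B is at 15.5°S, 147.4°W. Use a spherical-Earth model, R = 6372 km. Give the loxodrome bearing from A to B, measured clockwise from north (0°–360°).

120.3°

Meridional parts: M(φ₁)=+0.9706, M(φ₂)=-0.2739 → ΔM = -1.2445;  Δλ = +2.1310 rad
tan C = Δλ / ΔM = -1.7124 → C = 120.28°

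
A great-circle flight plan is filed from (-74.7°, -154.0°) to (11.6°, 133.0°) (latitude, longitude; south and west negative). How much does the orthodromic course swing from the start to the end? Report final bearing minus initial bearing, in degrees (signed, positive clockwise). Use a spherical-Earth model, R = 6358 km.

+55.9°

Initial bearing θ₁ = atan2(sin Δλ cos φ₂, cos φ₁ sin φ₂ − sin φ₁ cos φ₂ cos Δλ) = 289.37°
Final bearing θ₂ = (initial bearing from the destination back to the start) + 180° = 345.28°
Δθ = θ₂ − θ₁ = +55.9°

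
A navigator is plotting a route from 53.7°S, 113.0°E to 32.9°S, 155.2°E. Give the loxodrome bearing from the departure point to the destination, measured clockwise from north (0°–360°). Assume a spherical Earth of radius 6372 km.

Δψ = ln[tan(π/4+φ₂/2)/tan(π/4+φ₁/2)] = +0.5067
Δλ = +0.7365 rad (taken the short way round)
course = atan2(Δλ, Δψ) = 55.48°

55.5°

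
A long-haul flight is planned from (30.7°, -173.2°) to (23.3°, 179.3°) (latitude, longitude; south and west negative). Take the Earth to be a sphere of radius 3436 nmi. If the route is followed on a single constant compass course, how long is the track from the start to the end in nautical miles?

Δψ = ln[tan(π/4+φ₂/2)/tan(π/4+φ₁/2)] = -0.1451;  Δφ = -0.1292 rad,  Δλ = -0.1309 rad
q = Δφ/Δψ = 0.8901
d = R·√(Δφ² + q²Δλ²) = 3436·0.17394 = 598 nmi

598 nmi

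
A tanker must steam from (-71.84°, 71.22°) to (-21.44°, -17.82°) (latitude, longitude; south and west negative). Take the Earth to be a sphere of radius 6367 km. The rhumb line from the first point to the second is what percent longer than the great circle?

6.5%

Great circle: σ = 1.2109 rad → d_gc = Rσ = 7709.8 km
Rhumb: Δφ = +0.8796, Δλ = -1.5540, Δψ = +1.4505, q = Δφ/Δψ = 0.6065 → d_rh = R√(Δφ²+q²Δλ²) = 8208.2 km
Excess = (8208.2 − 7709.8) / 7709.8 = 498.4 / 7709.8 = 6.46% ≈ 6.5%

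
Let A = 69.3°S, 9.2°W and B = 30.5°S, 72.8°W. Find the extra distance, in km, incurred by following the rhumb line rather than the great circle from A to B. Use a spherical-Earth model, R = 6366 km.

193 km

Great circle: cos σ = sin φ₁ sin φ₂ + cos φ₁ cos φ₂ cos Δλ,  σ = 0.9145 rad → d_gc = 5821.7 km
Rhumb line: Δψ = +1.1409, q = Δφ/Δψ = 0.5936, d_rh = R√(Δφ²+q²Δλ²) = 6014.8 km
Excess = 6014.8 − 5821.7 = 193.1 ≈ 193 km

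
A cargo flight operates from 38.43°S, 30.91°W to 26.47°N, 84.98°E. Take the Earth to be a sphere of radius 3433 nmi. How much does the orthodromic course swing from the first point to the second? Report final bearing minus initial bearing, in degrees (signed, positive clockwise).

Initial bearing θ₁ = atan2(sin Δλ cos φ₂, cos φ₁ sin φ₂ − sin φ₁ cos φ₂ cos Δλ) = 82.49°
Final bearing θ₂ = (initial bearing from the destination back to the start) + 180° = 60.18°
Δθ = θ₂ − θ₁ = -22.3°

-22.3°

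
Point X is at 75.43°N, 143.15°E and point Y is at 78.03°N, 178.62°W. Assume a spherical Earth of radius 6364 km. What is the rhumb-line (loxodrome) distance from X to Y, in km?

1014 km

Rhumb course C = atan2(Δλ, Δψ) with Δψ = ln[tan(π/4+φ₂/2)/tan(π/4+φ₁/2)] = +0.1983, Δλ = +0.6672 → C = 73.45°
d = R·|Δφ| / |cos C| = 6364·0.04538 / 0.28491 = 1014 km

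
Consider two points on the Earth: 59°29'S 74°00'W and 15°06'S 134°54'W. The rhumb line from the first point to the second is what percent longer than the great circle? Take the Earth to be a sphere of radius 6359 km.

Great circle: σ = 1.0896 rad → d_gc = Rσ = 6928.7 km
Rhumb: Δφ = +0.7746, Δλ = -1.0629, Δψ = +1.0324, q = Δφ/Δψ = 0.7503 → d_rh = R√(Δφ²+q²Δλ²) = 7069.9 km
Excess = (7069.9 − 6928.7) / 6928.7 = 141.2 / 6928.7 = 2.04% ≈ 2.0%

2.0%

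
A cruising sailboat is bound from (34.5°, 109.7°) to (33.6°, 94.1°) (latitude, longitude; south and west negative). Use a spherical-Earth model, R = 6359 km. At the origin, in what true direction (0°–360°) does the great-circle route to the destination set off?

270.4°

θ = atan2( sin Δλ·cos φ₂ ,  cos φ₁ sin φ₂ − sin φ₁ cos φ₂ cos Δλ )
  = atan2(-0.2240, +0.0017) = 270.43°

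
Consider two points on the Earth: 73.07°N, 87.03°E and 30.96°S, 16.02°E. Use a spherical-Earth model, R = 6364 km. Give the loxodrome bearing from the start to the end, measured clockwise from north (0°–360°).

Meridional parts: M(φ₁)=+1.9050, M(φ₂)=-0.5687 → ΔM = -2.4737;  Δλ = -1.2394 rad
tan C = Δλ / ΔM = +0.5010 → C = 206.61°

206.6°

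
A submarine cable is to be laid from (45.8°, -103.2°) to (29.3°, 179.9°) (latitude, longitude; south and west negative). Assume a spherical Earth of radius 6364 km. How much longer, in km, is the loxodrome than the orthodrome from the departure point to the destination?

Great circle: cos σ = sin φ₁ sin φ₂ + cos φ₁ cos φ₂ cos Δλ,  σ = 1.0603 rad → d_gc = 6747.5 km
Rhumb line: Δψ = -0.3660, q = Δφ/Δψ = 0.7868, d_rh = R√(Δφ²+q²Δλ²) = 6965.9 km
Excess = 6965.9 − 6747.5 = 218.4 ≈ 218 km

218 km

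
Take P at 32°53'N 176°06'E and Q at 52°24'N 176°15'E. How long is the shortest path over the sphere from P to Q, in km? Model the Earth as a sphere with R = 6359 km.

cos σ = sin φ₁ sin φ₂ + cos φ₁ cos φ₂ cos Δλ
      = sin(32.88°)sin(52.40°) + cos(32.88°)cos(52.40°)cos(0.15°) = 0.9425
σ = 19.517° → d = Rσ = 6359·0.34064 = 2166 km

2166 km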